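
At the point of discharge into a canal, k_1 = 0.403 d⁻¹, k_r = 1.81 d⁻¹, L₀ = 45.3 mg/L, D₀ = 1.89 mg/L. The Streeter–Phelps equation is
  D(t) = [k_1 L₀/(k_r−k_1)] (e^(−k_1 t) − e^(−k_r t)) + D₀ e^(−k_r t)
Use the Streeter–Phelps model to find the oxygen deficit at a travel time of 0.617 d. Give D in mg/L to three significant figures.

D ≈ 6.49 mg/L

k_1 L₀/(k_r−k_1) = 0.403×45.3/(1.81−0.403) = 18.26/1.407 = 12.98 mg/L.
e^(−k_1 t) = e^(−0.403×0.6170) = 0.7799; e^(−k_r t) = e^(−1.81×0.6170) = 0.3273.
D = 12.98 × (0.7799 − 0.3273) + 1.89 × 0.3273 = 5.871 + 0.6187 = 6.490 mg/L.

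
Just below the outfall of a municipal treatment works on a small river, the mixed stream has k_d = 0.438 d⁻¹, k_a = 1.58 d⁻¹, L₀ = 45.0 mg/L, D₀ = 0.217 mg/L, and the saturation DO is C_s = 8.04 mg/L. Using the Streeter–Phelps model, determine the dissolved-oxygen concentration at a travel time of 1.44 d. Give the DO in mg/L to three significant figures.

DO ≈ 0.606 mg/L

k_d L₀/(k_a−k_d) = 0.438×45.0/(1.58−0.438) = 19.71/1.142 = 17.26 mg/L.
e^(−k_d t) = e^(−0.438×1.440) = 0.5322; e^(−k_a t) = e^(−1.58×1.440) = 0.1028.
D = 17.26 × (0.5322 − 0.1028) + 0.217 × 0.1028 = 7.412 + 0.02230 = 7.434 mg/L.
DO = C_s − D = 8.04 − 7.434 = 0.6060 mg/L.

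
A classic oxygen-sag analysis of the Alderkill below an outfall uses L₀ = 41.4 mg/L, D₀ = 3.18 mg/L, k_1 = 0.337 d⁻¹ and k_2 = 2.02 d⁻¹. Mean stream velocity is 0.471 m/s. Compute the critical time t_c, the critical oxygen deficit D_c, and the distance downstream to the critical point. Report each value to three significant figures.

t_c ≈ 0.777 d; D_c ≈ 5.32 mg/L; x_c ≈ 31.6 km

With k_2/k_1 = 5.994 and 1 − D₀(k_2−k_1)/(k_1 L₀) = 0.6164,
t_c = ln(5.994 × 0.6164) / (2.02 − 0.337) = ln(3.695) / 1.683 = 1.307/1.683 = 0.7765 d.
D_c = (k_1/k_2) L₀ e^(−k_1 t_c) = (0.337/2.02) × 41.4 × e^(−0.337×0.7765) = 0.1668 × 41.4 × 0.7697 = 5.317 mg/L.
x_c = v t_c = 0.471 m/s × 0.7765 d × 86400 s/d = 31600 m ≈ 31.6 km.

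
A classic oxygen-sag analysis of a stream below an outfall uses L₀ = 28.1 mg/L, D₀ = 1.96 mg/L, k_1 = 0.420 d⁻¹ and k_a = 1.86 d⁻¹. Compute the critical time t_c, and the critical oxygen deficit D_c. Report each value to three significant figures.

t_c ≈ 0.844 d; D_c ≈ 4.45 mg/L

With k_a/k_1 = 4.429 and 1 − D₀(k_a−k_1)/(k_1 L₀) = 0.7609,
t_c = ln(4.429 × 0.7609) / (1.86 − 0.420) = ln(3.369) / 1.440 = 1.215/1.440 = 0.8436 d.
L(t_c) = L₀ e^(−k_1 t_c) = 28.1 × 0.7017 = 19.72 mg/L, and at the critical point k_a D_c = k_1 L, so D_c = (0.420/1.86) × 19.72 = 4.452 mg/L.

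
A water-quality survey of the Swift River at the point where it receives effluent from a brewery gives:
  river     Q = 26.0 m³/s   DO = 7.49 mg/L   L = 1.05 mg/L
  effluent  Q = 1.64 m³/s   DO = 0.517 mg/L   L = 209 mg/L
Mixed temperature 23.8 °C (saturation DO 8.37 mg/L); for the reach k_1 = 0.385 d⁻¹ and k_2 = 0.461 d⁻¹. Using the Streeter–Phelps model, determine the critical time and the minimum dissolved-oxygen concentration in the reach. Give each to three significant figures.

t_c ≈ 2.12 d; minimum DO ≈ 3.42 mg/L

Mixed DO = (26.0×7.49 + 1.64×0.517)/(26.0+1.64) = 195.6/27.64 = 7.076 mg/L.
Mixed L₀ = (26.0×1.05 + 1.64×209)/(27.64) = 370.1/27.64 = 13.39 mg/L.
Initial deficit D₀ = C_s − DO₀ = 8.37 − 7.076 = 1.294 mg/L.
t_c = (1/0.07600) ln[(0.461/0.385)(1 − 1.294×0.07600/(0.385×13.39))] = 13.16 × ln(1.175) = 2.117 d.
D_c = (0.385/0.461) × 13.39 × e^(−0.385×2.117) = 0.8351 × 13.39 × 0.4426 = 4.949 mg/L.
Minimum DO = 8.37 − 4.949 = 3.421 mg/L.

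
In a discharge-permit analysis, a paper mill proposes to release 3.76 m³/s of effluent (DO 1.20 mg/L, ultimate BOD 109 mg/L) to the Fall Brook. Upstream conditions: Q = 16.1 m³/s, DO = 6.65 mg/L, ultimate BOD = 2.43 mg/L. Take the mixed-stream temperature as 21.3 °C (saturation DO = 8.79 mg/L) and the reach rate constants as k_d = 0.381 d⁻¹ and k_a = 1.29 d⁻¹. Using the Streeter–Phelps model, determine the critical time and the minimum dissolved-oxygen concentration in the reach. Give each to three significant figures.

t_c ≈ 0.893 d; minimum DO ≈ 4.04 mg/L

Mixed DO = (16.1×6.65 + 3.76×1.20)/(16.1+3.76) = 111.6/19.86 = 5.618 mg/L.
Mixed L₀ = (16.1×2.43 + 3.76×109)/(19.86) = 449.0/19.86 = 22.61 mg/L.
Initial deficit D₀ = C_s − DO₀ = 8.79 − 5.618 = 3.172 mg/L.
t_c = (1/0.9090) ln[(1.29/0.381)(1 − 3.172×0.9090/(0.381×22.61))] = 1.100 × ln(2.252) = 0.8933 d.
D_c = (0.381/1.29) × 22.61 × e^(−0.381×0.8933) = 0.2953 × 22.61 × 0.7115 = 4.751 mg/L.
Minimum DO = 8.79 − 4.751 = 4.039 mg/L.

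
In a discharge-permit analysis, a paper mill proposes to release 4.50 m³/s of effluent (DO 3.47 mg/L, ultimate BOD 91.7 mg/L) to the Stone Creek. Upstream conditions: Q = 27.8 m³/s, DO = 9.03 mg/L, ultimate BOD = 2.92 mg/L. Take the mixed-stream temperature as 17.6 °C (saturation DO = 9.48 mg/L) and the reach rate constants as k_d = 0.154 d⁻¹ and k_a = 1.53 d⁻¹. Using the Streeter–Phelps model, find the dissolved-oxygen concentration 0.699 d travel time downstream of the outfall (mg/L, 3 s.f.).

Mixed DO = (27.8×9.03 + 4.50×3.47)/(27.8+4.50) = 266.6/32.30 = 8.255 mg/L.
Mixed L₀ = (27.8×2.92 + 4.50×91.7)/(32.30) = 493.8/32.30 = 15.29 mg/L.
Initial deficit D₀ = C_s − DO₀ = 9.48 − 8.255 = 1.225 mg/L.
D(0.699) = [0.154×15.29/(1.53−0.154)](e^(−0.154×0.699) − e^(−1.53×0.699)) + 1.225 e^(−1.53×0.699)
= 1.711 × (0.8979 − 0.3432) + 1.225 × 0.3432 = 1.370 mg/L.
DO = 9.48 − 1.370 = 8.110 mg/L.

DO ≈ 8.11 mg/L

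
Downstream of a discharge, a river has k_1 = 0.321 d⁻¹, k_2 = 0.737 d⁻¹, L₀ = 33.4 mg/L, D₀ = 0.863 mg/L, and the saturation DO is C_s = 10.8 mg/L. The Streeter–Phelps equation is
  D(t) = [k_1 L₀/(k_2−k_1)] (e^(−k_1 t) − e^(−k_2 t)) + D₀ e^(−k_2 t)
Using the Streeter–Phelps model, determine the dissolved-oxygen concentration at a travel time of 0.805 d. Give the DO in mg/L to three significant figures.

DO ≈ 4.66 mg/L

k_1 L₀/(k_2−k_1) = 0.321×33.4/(0.737−0.321) = 10.72/0.4160 = 25.77 mg/L.
e^(−k_1 t) = e^(−0.321×0.8050) = 0.7723; e^(−k_2 t) = e^(−0.737×0.8050) = 0.5525.
D = 25.77 × (0.7723 − 0.5525) + 0.863 × 0.5525 = 5.664 + 0.4768 = 6.141 mg/L.
DO = C_s − D = 10.8 − 6.141 = 4.659 mg/L.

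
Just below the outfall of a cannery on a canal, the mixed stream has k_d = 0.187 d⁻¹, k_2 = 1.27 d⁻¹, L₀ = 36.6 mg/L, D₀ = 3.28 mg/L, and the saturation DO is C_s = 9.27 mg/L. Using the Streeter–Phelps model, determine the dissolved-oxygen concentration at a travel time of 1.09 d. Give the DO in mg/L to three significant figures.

k_d L₀/(k_2−k_d) = 0.187×36.6/(1.27−0.187) = 6.844/1.083 = 6.320 mg/L.
e^(−k_d t) = e^(−0.187×1.090) = 0.8156; e^(−k_2 t) = e^(−1.27×1.090) = 0.2505.
D = 6.320 × (0.8156 − 0.2505) + 3.28 × 0.2505 = 3.571 + 0.8216 = 4.393 mg/L.
DO = C_s − D = 9.27 − 4.393 = 4.877 mg/L.

DO ≈ 4.88 mg/L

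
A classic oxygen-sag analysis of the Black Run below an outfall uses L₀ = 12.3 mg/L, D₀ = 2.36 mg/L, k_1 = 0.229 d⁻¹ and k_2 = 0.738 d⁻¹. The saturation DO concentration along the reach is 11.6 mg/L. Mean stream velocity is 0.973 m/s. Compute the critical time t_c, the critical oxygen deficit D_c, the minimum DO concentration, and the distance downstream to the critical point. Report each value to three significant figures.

With k_2/k_1 = 3.223 and 1 − D₀(k_2−k_1)/(k_1 L₀) = 0.5735,
t_c = ln(3.223 × 0.5735) / (0.738 − 0.229) = ln(1.848) / 0.5090 = 0.6143/0.5090 = 1.207 d.
L(t_c) = L₀ e^(−k_1 t_c) = 12.3 × 0.7585 = 9.330 mg/L, and at the critical point k_2 D_c = k_1 L, so D_c = (0.229/0.738) × 9.330 = 2.895 mg/L.
Minimum DO = C_s − D_c = 11.6 − 2.895 = 8.705 mg/L.
x_c = v t_c = 0.973 m/s × 1.207 d × 86400 s/d = 101500 m ≈ 101 km.

t_c ≈ 1.21 d; D_c ≈ 2.90 mg/L; min DO ≈ 8.70 mg/L; x_c ≈ 101 km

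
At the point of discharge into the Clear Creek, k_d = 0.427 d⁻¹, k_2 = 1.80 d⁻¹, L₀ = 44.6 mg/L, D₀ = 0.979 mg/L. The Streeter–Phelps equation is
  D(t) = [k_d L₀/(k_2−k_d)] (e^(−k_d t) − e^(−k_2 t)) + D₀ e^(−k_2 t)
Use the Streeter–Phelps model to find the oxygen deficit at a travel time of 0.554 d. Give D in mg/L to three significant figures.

D ≈ 6.19 mg/L

k_d L₀/(k_2−k_d) = 0.427×44.6/(1.80−0.427) = 19.04/1.373 = 13.87 mg/L.
e^(−k_d t) = e^(−0.427×0.5540) = 0.7893; e^(−k_2 t) = e^(−1.80×0.5540) = 0.3689.
D = 13.87 × (0.7893 − 0.3689) + 0.979 × 0.3689 = 5.832 + 0.3612 = 6.193 mg/L.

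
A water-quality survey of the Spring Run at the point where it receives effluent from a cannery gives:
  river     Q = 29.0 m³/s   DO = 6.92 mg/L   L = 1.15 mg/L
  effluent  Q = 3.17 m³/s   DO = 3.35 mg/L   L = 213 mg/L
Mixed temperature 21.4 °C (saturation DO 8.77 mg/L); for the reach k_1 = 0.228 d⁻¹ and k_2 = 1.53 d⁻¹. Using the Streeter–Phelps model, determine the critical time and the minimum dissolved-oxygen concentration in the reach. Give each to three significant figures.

t_c ≈ 0.812 d; minimum DO ≈ 6.04 mg/L

Mixed DO = (29.0×6.92 + 3.17×3.35)/(29.0+3.17) = 211.3/32.17 = 6.568 mg/L.
Mixed L₀ = (29.0×1.15 + 3.17×213)/(32.17) = 708.6/32.17 = 22.03 mg/L.
Initial deficit D₀ = C_s − DO₀ = 8.77 − 6.568 = 2.202 mg/L.
t_c = (1/1.302) ln[(1.53/0.228)(1 − 2.202×1.302/(0.228×22.03))] = 0.7680 × ln(2.880) = 0.8124 d.
D_c = (0.228/1.53) × 22.03 × e^(−0.228×0.8124) = 0.1490 × 22.03 × 0.8309 = 2.727 mg/L.
Minimum DO = 8.77 − 2.727 = 6.043 mg/L.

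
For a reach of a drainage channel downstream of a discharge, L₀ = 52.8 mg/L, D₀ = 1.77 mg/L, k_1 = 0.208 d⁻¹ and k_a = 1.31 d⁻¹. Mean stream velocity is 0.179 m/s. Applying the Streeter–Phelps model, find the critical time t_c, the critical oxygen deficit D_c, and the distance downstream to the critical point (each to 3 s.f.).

With k_a/k_1 = 6.298 and 1 − D₀(k_a−k_1)/(k_1 L₀) = 0.8224,
t_c = ln(6.298 × 0.8224) / (1.31 − 0.208) = ln(5.180) / 1.102 = 1.645/1.102 = 1.492 d.
D_c = (k_1/k_a) L₀ e^(−k_1 t_c) = (0.208/1.31) × 52.8 × e^(−0.208×1.492) = 0.1588 × 52.8 × 0.7331 = 6.146 mg/L.
x_c = v t_c = 0.179 m/s × 1.492 d × 86400 s/d = 23080 m ≈ 23.1 km.

t_c ≈ 1.49 d; D_c ≈ 6.15 mg/L; x_c ≈ 23.1 km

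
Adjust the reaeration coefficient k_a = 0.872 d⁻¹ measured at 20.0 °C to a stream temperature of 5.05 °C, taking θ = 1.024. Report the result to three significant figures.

k_a ≈ 0.612 d⁻¹

k_a(T₂) = k_a(T₁) · θ^(T₂−T₁) = 0.872 × 1.024^(5.05−20.0)
= 0.872 × 1.024^-14.9 = 0.872 × 0.7015 = 0.6117 d⁻¹.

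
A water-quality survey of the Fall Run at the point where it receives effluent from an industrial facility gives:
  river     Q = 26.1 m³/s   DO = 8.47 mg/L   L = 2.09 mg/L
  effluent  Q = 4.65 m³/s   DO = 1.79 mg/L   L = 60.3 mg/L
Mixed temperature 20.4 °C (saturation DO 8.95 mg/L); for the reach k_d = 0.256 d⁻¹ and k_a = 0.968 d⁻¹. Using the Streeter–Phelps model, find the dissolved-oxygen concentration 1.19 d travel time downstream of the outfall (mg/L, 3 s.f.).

DO ≈ 6.83 mg/L

Mixed DO = (26.1×8.47 + 4.65×1.79)/(26.1+4.65) = 229.4/30.75 = 7.460 mg/L.
Mixed L₀ = (26.1×2.09 + 4.65×60.3)/(30.75) = 334.9/30.75 = 10.89 mg/L.
Initial deficit D₀ = C_s − DO₀ = 8.95 − 7.460 = 1.490 mg/L.
D(1.19) = [0.256×10.89/(0.968−0.256)](e^(−0.256×1.19) − e^(−0.968×1.19)) + 1.490 e^(−0.968×1.19)
= 3.916 × (0.7374 − 0.3160) + 1.490 × 0.3160 = 2.121 mg/L.
DO = 8.95 − 2.121 = 6.829 mg/L.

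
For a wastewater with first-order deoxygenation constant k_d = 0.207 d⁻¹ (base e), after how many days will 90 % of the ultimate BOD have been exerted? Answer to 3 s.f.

t ≈ 11.1 d

y/L₀ = 1 − e^(−k_d t) = 0.90 ⇒ e^(−k_d t) = 0.100
t = −ln(0.100) / 0.207 = 2.303 / 0.207 = 11.12 d.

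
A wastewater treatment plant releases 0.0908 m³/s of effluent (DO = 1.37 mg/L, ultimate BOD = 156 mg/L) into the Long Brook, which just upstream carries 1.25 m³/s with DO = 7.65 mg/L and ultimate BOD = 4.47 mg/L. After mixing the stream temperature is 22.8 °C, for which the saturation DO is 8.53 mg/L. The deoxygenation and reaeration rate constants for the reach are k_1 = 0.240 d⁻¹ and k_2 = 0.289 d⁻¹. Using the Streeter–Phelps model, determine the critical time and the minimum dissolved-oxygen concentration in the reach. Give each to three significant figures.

t_c ≈ 3.42 d; minimum DO ≈ 3.14 mg/L

Mixed DO = (1.25×7.65 + 0.0908×1.37)/(1.25+0.0908) = 9.687/1.341 = 7.225 mg/L.
Mixed L₀ = (1.25×4.47 + 0.0908×156)/(1.341) = 19.75/1.341 = 14.73 mg/L.
Initial deficit D₀ = C_s − DO₀ = 8.53 − 7.225 = 1.305 mg/L.
t_c = (1/0.04900) ln[(0.289/0.240)(1 − 1.305×0.04900/(0.240×14.73))] = 20.41 × ln(1.182) = 3.419 d.
D_c = (0.240/0.289) × 14.73 × e^(−0.240×3.419) = 0.8304 × 14.73 × 0.4402 = 5.385 mg/L.
Minimum DO = 8.53 − 5.385 = 3.145 mg/L.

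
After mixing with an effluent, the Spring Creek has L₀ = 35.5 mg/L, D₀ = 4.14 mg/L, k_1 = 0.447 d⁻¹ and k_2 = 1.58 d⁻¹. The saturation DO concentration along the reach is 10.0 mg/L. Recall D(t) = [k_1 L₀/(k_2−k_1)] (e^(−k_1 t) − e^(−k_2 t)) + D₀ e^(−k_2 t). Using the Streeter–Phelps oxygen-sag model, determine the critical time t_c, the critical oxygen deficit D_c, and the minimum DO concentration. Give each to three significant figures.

t_c = [1/(k_2−k_1)] ln[(k_2/k_1)(1 − D₀(k_2−k_1)/(k_1 L₀))]
= [1/(1.58−0.447)] ln[(1.58/0.447)(1 − 4.14×1.133/(0.447×35.5))]
= (1/1.133) ln[3.535 × 0.7044] = 0.8826 × ln(2.490) = 0.8826 × 0.9122 = 0.8051 d.
D_c = (k_1/k_2) L₀ e^(−k_1 t_c) = (0.447/1.58) × 35.5 × e^(−0.447×0.8051) = 0.2829 × 35.5 × 0.6977 = 7.008 mg/L.
Minimum DO = C_s − D_c = 10.0 − 7.008 = 2.992 mg/L.

t_c ≈ 0.805 d; D_c ≈ 7.01 mg/L; min DO ≈ 2.99 mg/L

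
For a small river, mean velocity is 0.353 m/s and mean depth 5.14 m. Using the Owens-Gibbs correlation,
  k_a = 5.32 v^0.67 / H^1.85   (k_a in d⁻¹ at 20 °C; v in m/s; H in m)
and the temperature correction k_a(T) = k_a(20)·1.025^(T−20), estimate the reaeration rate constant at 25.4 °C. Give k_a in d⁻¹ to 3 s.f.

k_a(20) = 5.32 × 0.353^0.67 / 5.14^1.85 = 5.32 × 0.4977 / 20.67 = 0.1281 d⁻¹.
k_a(25.4) = 0.1281 × 1.025^(25.4−20) = 0.1281 × 1.143 = 0.1464 d⁻¹.

k_a ≈ 0.146 d⁻¹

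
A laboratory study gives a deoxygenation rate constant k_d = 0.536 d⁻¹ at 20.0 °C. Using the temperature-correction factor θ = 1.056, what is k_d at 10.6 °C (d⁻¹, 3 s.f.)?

k_d(T₂) = k_d(T₁) · θ^(T₂−T₁) = 0.536 × 1.056^(10.6−20.0)
= 0.536 × 1.056^-9.40 = 0.536 × 0.5992 = 0.3212 d⁻¹.

k_d ≈ 0.321 d⁻¹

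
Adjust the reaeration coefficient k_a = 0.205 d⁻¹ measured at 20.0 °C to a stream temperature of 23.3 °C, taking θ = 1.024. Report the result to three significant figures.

k_a ≈ 0.222 d⁻¹

k_a(T₂) = k_a(T₁) · θ^(T₂−T₁) = 0.205 × 1.024^(23.3−20.0)
= 0.205 × 1.024^3.30 = 0.205 × 1.081 = 0.2217 d⁻¹.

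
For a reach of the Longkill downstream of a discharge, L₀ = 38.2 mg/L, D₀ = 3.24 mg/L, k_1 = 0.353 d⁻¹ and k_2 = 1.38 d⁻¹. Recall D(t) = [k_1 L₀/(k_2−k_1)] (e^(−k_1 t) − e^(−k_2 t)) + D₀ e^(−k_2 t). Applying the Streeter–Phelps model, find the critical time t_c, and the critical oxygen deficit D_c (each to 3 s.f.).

t_c = [1/(k_2−k_1)] ln[(k_2/k_1)(1 − D₀(k_2−k_1)/(k_1 L₀))]
= [1/(1.38−0.353)] ln[(1.38/0.353)(1 − 3.24×1.027/(0.353×38.2))]
= (1/1.027) ln[3.909 × 0.7532] = 0.9737 × ln(2.945) = 0.9737 × 1.080 = 1.052 d.
D_c = (k_1/k_2) L₀ e^(−k_1 t_c) = (0.353/1.38) × 38.2 × e^(−0.353×1.052) = 0.2558 × 38.2 × 0.6899 = 6.741 mg/L.

t_c ≈ 1.05 d; D_c ≈ 6.74 mg/L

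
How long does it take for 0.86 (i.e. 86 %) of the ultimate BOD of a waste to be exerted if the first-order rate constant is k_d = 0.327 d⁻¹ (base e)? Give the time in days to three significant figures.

t ≈ 6.01 d

y/L₀ = 1 − e^(−k_d t) = 0.86 ⇒ e^(−k_d t) = 0.140
t = −ln(0.140) / 0.327 = 1.966 / 0.327 = 6.013 d.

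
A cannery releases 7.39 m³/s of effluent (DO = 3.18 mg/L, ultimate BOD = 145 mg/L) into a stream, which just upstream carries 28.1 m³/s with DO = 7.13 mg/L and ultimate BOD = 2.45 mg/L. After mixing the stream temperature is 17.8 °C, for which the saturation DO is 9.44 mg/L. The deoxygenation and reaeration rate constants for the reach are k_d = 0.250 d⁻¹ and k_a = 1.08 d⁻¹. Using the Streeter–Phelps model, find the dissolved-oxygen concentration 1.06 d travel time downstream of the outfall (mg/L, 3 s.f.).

DO ≈ 4.10 mg/L

Mixed DO = (28.1×7.13 + 7.39×3.18)/(28.1+7.39) = 223.9/35.49 = 6.308 mg/L.
Mixed L₀ = (28.1×2.45 + 7.39×145)/(35.49) = 1140/35.49 = 32.13 mg/L.
Initial deficit D₀ = C_s − DO₀ = 9.44 − 6.308 = 3.132 mg/L.
D(1.06) = [0.250×32.13/(1.08−0.250)](e^(−0.250×1.06) − e^(−1.08×1.06)) + 3.132 e^(−1.08×1.06)
= 9.679 × (0.7672 − 0.3183) + 3.132 × 0.3183 = 5.342 mg/L.
DO = 9.44 − 5.342 = 4.098 mg/L.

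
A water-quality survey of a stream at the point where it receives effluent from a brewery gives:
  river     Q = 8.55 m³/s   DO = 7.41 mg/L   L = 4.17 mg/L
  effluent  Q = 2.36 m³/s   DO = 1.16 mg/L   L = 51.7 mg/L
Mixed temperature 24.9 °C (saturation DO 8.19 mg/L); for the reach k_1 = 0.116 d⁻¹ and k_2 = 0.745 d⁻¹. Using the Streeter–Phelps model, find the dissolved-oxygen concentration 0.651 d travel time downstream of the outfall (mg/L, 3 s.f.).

Mixed DO = (8.55×7.41 + 2.36×1.16)/(8.55+2.36) = 66.09/10.91 = 6.058 mg/L.
Mixed L₀ = (8.55×4.17 + 2.36×51.7)/(10.91) = 157.7/10.91 = 14.45 mg/L.
Initial deficit D₀ = C_s − DO₀ = 8.19 − 6.058 = 2.132 mg/L.
D(0.651) = [0.116×14.45/(0.745−0.116)](e^(−0.116×0.651) − e^(−0.745×0.651)) + 2.132 e^(−0.745×0.651)
= 2.665 × (0.9273 − 0.6157) + 2.132 × 0.6157 = 2.143 mg/L.
DO = 8.19 − 2.143 = 6.047 mg/L.

DO ≈ 6.05 mg/L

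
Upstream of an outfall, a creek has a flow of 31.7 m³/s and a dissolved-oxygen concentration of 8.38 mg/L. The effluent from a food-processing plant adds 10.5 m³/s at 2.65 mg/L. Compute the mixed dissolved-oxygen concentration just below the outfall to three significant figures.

6.95 mg/L

Flow-weighted mixing: C = (Q_r C_r + Q_w C_w)/(Q_r + Q_w)
= (31.7×8.38 + 10.5×2.65)/(31.7 + 10.5) = 293.5/42.20 = 6.954 mg/L.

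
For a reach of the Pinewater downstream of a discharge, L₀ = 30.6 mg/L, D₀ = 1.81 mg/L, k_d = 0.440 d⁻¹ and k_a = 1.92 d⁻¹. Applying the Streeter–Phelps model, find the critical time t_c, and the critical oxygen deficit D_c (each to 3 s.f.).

With k_a/k_d = 4.364 and 1 − D₀(k_a−k_d)/(k_d L₀) = 0.8010,
t_c = ln(4.364 × 0.8010) / (1.92 − 0.440) = ln(3.495) / 1.480 = 1.251/1.480 = 0.8456 d.
D_c = (k_d/k_a) L₀ e^(−k_d t_c) = (0.440/1.92) × 30.6 × e^(−0.440×0.8456) = 0.2292 × 30.6 × 0.6893 = 4.834 mg/L.

t_c ≈ 0.846 d; D_c ≈ 4.83 mg/L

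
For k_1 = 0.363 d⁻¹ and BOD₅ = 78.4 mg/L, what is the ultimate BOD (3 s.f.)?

BOD₅ = L₀(1 − e^(−5k_1)) ⇒ L₀ = BOD₅ / (1 − e^(−5×0.363))
= 78.4 / (1 − 0.1628) = 78.4 / 0.8372 = 93.65 mg/L.

L₀ ≈ 93.6 mg/L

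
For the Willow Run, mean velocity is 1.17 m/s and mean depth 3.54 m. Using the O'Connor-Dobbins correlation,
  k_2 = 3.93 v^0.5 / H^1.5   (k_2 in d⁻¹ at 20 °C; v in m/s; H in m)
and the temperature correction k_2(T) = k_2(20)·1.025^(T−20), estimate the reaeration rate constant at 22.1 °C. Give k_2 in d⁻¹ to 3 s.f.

k_2(20) = 3.93 × 1.17^0.5 / 3.54^1.5 = 3.93 × 1.082 / 6.660 = 0.6382 d⁻¹.
k_2(22.1) = 0.6382 × 1.025^(22.1−20) = 0.6382 × 1.053 = 0.6722 d⁻¹.

k_2 ≈ 0.672 d⁻¹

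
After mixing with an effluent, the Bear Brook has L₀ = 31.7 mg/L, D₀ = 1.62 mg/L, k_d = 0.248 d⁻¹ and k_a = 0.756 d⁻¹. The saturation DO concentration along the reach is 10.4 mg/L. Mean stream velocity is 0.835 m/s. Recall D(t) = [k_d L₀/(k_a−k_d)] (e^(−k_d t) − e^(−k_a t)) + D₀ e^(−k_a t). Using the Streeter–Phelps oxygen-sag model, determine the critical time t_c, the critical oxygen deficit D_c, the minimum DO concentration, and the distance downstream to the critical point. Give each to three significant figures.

t_c ≈ 1.98 d; D_c ≈ 6.37 mg/L; min DO ≈ 4.03 mg/L; x_c ≈ 143 km

At the critical point dD/dt = 0, so k_d L₀ e^(−k_d t) = k_a D. Substituting D(t) from the Streeter–Phelps equation and solving for t gives
t_c = ln[(k_a/k_d)(1 − D₀(k_a−k_d)/(k_d L₀))] / (k_a−k_d).
Here k_a−k_d = 0.5080 d⁻¹ and 1 − D₀(k_a−k_d)/(k_d L₀) = 1 − 1.62×0.5080/(0.248×31.7) = 0.8953, so
t_c = ln(3.048 × 0.8953) / 0.5080 = 1.004 / 0.5080 = 1.976 d.
L(t_c) = L₀ e^(−k_d t_c) = 31.7 × 0.6125 = 19.42 mg/L, and at the critical point k_a D_c = k_d L, so D_c = (0.248/0.756) × 19.42 = 6.370 mg/L.
Minimum DO = C_s − D_c = 10.4 − 6.370 = 4.030 mg/L.
x_c = v t_c = 0.835 m/s × 1.976 d × 86400 s/d = 142600 m ≈ 143 km.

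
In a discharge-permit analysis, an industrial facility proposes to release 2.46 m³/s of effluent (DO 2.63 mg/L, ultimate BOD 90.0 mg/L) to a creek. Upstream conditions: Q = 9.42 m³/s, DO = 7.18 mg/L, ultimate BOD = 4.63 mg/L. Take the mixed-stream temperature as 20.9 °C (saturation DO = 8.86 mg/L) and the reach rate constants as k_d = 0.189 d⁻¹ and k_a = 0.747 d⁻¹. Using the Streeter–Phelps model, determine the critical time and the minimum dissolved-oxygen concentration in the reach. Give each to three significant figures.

Mixed DO = (9.42×7.18 + 2.46×2.63)/(9.42+2.46) = 74.11/11.88 = 6.238 mg/L.
Mixed L₀ = (9.42×4.63 + 2.46×90.0)/(11.88) = 265.0/11.88 = 22.31 mg/L.
Initial deficit D₀ = C_s − DO₀ = 8.86 − 6.238 = 2.622 mg/L.
t_c = (1/0.5580) ln[(0.747/0.189)(1 − 2.622×0.5580/(0.189×22.31))] = 1.792 × ln(2.581) = 1.699 d.
D_c = (0.189/0.747) × 22.31 × e^(−0.189×1.699) = 0.2530 × 22.31 × 0.7253 = 4.094 mg/L.
Minimum DO = 8.86 − 4.094 = 4.766 mg/L.

t_c ≈ 1.70 d; minimum DO ≈ 4.77 mg/L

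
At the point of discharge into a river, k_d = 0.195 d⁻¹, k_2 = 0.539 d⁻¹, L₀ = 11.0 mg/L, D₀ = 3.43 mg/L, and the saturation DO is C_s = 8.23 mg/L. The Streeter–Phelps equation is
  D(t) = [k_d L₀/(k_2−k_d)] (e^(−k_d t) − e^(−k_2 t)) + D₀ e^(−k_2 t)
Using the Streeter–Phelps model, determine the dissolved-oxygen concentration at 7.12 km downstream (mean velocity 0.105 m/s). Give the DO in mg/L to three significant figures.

DO ≈ 4.72 mg/L

Travel time t = x/v = 7.12 km / (0.105 m/s) = 7120 m / 0.105 m/s = 67810 s = 0.7848 d.
k_d L₀/(k_2−k_d) = 0.195×11.0/(0.539−0.195) = 2.145/0.3440 = 6.235 mg/L.
e^(−k_d t) = e^(−0.195×0.7848) = 0.8581; e^(−k_2 t) = e^(−0.539×0.7848) = 0.6551.
D = 6.235 × (0.8581 − 0.6551) + 3.43 × 0.6551 = 1.266 + 2.247 = 3.513 mg/L.
DO = C_s − D = 8.23 − 3.513 = 4.717 mg/L.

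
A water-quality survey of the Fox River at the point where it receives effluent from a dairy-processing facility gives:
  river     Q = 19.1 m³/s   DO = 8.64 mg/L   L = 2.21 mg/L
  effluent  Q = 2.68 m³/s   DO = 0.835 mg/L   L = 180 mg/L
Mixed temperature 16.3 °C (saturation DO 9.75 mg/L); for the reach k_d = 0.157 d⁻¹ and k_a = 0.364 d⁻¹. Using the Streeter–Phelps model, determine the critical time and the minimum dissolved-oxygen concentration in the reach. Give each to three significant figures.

t_c ≈ 3.48 d; minimum DO ≈ 3.74 mg/L

Mixed DO = (19.1×8.64 + 2.68×0.835)/(19.1+2.68) = 167.3/21.78 = 7.680 mg/L.
Mixed L₀ = (19.1×2.21 + 2.68×180)/(21.78) = 524.6/21.78 = 24.09 mg/L.
Initial deficit D₀ = C_s − DO₀ = 9.75 − 7.680 = 2.070 mg/L.
t_c = (1/0.2070) ln[(0.364/0.157)(1 − 2.070×0.2070/(0.157×24.09))] = 4.831 × ln(2.056) = 3.481 d.
D_c = (0.157/0.364) × 24.09 × e^(−0.157×3.481) = 0.4313 × 24.09 × 0.5789 = 6.015 mg/L.
Minimum DO = 9.75 − 6.015 = 3.735 mg/L.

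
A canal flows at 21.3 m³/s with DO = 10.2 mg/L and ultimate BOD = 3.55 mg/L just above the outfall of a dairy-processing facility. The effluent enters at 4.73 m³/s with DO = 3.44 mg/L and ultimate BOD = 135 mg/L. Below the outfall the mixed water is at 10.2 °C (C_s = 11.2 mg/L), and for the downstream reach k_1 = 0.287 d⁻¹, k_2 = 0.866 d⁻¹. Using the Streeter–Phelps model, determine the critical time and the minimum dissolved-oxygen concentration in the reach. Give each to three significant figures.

t_c ≈ 1.60 d; minimum DO ≈ 5.45 mg/L

Mixed DO = (21.3×10.2 + 4.73×3.44)/(21.3+4.73) = 233.5/26.03 = 8.972 mg/L.
Mixed L₀ = (21.3×3.55 + 4.73×135)/(26.03) = 714.2/26.03 = 27.44 mg/L.
Initial deficit D₀ = C_s − DO₀ = 11.2 − 8.972 = 2.228 mg/L.
t_c = (1/0.5790) ln[(0.866/0.287)(1 − 2.228×0.5790/(0.287×27.44))] = 1.727 × ln(2.523) = 1.598 d.
D_c = (0.287/0.866) × 27.44 × e^(−0.287×1.598) = 0.3314 × 27.44 × 0.6321 = 5.747 mg/L.
Minimum DO = 11.2 − 5.747 = 5.453 mg/L.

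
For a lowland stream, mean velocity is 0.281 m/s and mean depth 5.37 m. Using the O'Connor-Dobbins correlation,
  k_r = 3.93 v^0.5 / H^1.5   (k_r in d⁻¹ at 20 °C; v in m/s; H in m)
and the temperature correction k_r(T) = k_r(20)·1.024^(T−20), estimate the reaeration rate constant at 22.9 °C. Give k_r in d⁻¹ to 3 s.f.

k_r(20) = 3.93 × 0.281^0.5 / 5.37^1.5 = 3.93 × 0.5301 / 12.44 = 0.1674 d⁻¹.
k_r(22.9) = 0.1674 × 1.024^(22.9−20) = 0.1674 × 1.071 = 0.1793 d⁻¹.

k_r ≈ 0.179 d⁻¹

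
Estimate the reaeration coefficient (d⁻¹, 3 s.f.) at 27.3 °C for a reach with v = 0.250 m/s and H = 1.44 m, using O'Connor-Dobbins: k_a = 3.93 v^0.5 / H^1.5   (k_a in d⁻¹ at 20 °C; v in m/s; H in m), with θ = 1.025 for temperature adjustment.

k_a(20) = 3.93 × 0.250^0.5 / 1.44^1.5 = 3.93 × 0.5000 / 1.728 = 1.137 d⁻¹.
k_a(27.3) = 1.137 × 1.025^(27.3−20) = 1.137 × 1.198 = 1.362 d⁻¹.

k_a ≈ 1.36 d⁻¹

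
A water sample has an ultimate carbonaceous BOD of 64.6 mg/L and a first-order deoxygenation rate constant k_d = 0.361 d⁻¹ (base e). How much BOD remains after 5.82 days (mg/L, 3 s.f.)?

L ≈ 7.90 mg/L

L_t = L₀ e^(−k_d t) = 64.6 × e^(−0.361×5.82) = 64.6 × 0.1223 = 7.903 mg/L.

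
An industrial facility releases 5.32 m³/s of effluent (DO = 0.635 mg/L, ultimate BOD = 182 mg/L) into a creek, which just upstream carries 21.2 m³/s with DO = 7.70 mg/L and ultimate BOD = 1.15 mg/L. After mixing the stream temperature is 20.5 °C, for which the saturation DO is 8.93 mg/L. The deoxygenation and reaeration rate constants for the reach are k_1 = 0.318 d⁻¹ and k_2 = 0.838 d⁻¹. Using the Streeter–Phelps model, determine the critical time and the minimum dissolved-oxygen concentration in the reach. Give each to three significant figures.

Mixed DO = (21.2×7.70 + 5.32×0.635)/(21.2+5.32) = 166.6/26.52 = 6.283 mg/L.
Mixed L₀ = (21.2×1.15 + 5.32×182)/(26.52) = 992.6/26.52 = 37.43 mg/L.
Initial deficit D₀ = C_s − DO₀ = 8.93 − 6.283 = 2.647 mg/L.
t_c = (1/0.5200) ln[(0.838/0.318)(1 − 2.647×0.5200/(0.318×37.43))] = 1.923 × ln(2.330) = 1.627 d.
D_c = (0.318/0.838) × 37.43 × e^(−0.318×1.627) = 0.3795 × 37.43 × 0.5961 = 8.466 mg/L.
Minimum DO = 8.93 − 8.466 = 0.4638 mg/L.

t_c ≈ 1.63 d; minimum DO ≈ 0.464 mg/L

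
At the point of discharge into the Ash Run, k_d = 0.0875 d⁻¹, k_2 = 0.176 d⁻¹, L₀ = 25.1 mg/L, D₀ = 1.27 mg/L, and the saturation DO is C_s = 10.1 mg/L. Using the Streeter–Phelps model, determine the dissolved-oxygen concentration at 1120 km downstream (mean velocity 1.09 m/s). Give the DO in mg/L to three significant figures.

DO ≈ 4.24 mg/L

Travel time t = x/v = 1120 km / (1.09 m/s) = 1.120×10^6 m / 1.09 m/s = 1.028×10^6 s = 11.89 d.
k_d L₀/(k_2−k_d) = 0.0875×25.1/(0.176−0.0875) = 2.196/0.08850 = 24.82 mg/L.
e^(−k_d t) = e^(−0.0875×11.89) = 0.3532; e^(−k_2 t) = e^(−0.176×11.89) = 0.1233.
D = 24.82 × (0.3532 − 0.1233) + 1.27 × 0.1233 = 5.706 + 0.1566 = 5.863 mg/L.
DO = C_s − D = 10.1 − 5.863 = 4.237 mg/L.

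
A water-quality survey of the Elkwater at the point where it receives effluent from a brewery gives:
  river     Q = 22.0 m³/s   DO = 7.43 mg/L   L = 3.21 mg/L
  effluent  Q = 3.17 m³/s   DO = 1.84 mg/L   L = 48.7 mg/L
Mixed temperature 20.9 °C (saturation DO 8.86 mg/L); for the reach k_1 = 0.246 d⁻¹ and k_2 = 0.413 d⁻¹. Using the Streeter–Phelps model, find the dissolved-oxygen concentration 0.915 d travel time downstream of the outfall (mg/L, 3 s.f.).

DO ≈ 5.91 mg/L

Mixed DO = (22.0×7.43 + 3.17×1.84)/(22.0+3.17) = 169.3/25.17 = 6.726 mg/L.
Mixed L₀ = (22.0×3.21 + 3.17×48.7)/(25.17) = 225.0/25.17 = 8.939 mg/L.
Initial deficit D₀ = C_s − DO₀ = 8.86 − 6.726 = 2.134 mg/L.
D(0.915) = [0.246×8.939/(0.413−0.246)](e^(−0.246×0.915) − e^(−0.413×0.915)) + 2.134 e^(−0.413×0.915)
= 13.17 × (0.7984 − 0.6853) + 2.134 × 0.6853 = 2.952 mg/L.
DO = 8.86 − 2.952 = 5.908 mg/L.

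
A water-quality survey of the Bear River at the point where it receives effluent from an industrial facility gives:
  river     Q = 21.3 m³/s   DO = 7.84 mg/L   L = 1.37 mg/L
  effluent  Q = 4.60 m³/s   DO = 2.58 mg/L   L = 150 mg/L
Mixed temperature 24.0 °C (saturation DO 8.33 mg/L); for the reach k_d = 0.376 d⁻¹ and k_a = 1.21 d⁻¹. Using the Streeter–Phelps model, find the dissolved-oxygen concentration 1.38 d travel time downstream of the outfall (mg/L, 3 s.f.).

Mixed DO = (21.3×7.84 + 4.60×2.58)/(21.3+4.60) = 178.9/25.90 = 6.906 mg/L.
Mixed L₀ = (21.3×1.37 + 4.60×150)/(25.90) = 719.2/25.90 = 27.77 mg/L.
Initial deficit D₀ = C_s − DO₀ = 8.33 − 6.906 = 1.424 mg/L.
D(1.38) = [0.376×27.77/(1.21−0.376)](e^(−0.376×1.38) − e^(−1.21×1.38)) + 1.424 e^(−1.21×1.38)
= 12.52 × (0.5952 − 0.1883) + 1.424 × 0.1883 = 5.362 mg/L.
DO = 8.33 − 5.362 = 2.968 mg/L.

DO ≈ 2.97 mg/L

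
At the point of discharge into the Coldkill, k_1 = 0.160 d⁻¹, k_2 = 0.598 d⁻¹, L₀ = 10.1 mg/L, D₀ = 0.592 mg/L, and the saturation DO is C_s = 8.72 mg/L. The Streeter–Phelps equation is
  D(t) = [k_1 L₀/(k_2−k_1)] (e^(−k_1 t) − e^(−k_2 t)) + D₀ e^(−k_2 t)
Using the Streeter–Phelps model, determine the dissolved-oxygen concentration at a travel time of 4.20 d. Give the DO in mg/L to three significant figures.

DO ≈ 7.09 mg/L

k_1 L₀/(k_2−k_1) = 0.160×10.1/(0.598−0.160) = 1.616/0.4380 = 3.689 mg/L.
e^(−k_1 t) = e^(−0.160×4.200) = 0.5107; e^(−k_2 t) = e^(−0.598×4.200) = 0.08114.
D = 3.689 × (0.5107 − 0.08114) + 0.592 × 0.08114 = 1.585 + 0.04803 = 1.633 mg/L.
DO = C_s − D = 8.72 − 1.633 = 7.087 mg/L.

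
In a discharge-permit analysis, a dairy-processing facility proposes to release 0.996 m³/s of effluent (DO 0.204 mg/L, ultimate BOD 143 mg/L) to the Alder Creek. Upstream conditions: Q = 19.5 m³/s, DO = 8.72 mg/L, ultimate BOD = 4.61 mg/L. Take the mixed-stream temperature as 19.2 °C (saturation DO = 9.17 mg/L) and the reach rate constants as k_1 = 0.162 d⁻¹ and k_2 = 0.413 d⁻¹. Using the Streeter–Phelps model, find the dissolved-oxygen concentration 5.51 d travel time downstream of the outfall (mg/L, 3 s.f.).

Mixed DO = (19.5×8.72 + 0.996×0.204)/(19.5+0.996) = 170.2/20.50 = 8.306 mg/L.
Mixed L₀ = (19.5×4.61 + 0.996×143)/(20.50) = 232.3/20.50 = 11.34 mg/L.
Initial deficit D₀ = C_s − DO₀ = 9.17 − 8.306 = 0.8638 mg/L.
D(5.51) = [0.162×11.34/(0.413−0.162)](e^(−0.162×5.51) − e^(−0.413×5.51)) + 0.8638 e^(−0.413×5.51)
= 7.316 × (0.4096 − 0.1027) + 0.8638 × 0.1027 = 2.334 mg/L.
DO = 9.17 − 2.334 = 6.836 mg/L.

DO ≈ 6.84 mg/L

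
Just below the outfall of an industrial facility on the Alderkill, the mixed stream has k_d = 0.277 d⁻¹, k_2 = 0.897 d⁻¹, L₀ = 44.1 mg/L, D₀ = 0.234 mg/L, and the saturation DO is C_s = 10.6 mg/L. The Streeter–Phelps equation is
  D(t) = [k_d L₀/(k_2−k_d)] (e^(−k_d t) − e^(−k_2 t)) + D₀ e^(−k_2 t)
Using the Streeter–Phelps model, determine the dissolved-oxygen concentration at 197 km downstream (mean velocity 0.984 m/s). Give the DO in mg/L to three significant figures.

DO ≈ 2.67 mg/L

Travel time t = x/v = 197 km / (0.984 m/s) = 197000 m / 0.984 m/s = 200200 s = 2.317 d.
k_d L₀/(k_2−k_d) = 0.277×44.1/(0.897−0.277) = 12.22/0.6200 = 19.70 mg/L.
e^(−k_d t) = e^(−0.277×2.317) = 0.5263; e^(−k_2 t) = e^(−0.897×2.317) = 0.1251.
D = 19.70 × (0.5263 − 0.1251) + 0.234 × 0.1251 = 7.905 + 0.02928 = 7.934 mg/L.
DO = C_s − D = 10.6 − 7.934 = 2.666 mg/L.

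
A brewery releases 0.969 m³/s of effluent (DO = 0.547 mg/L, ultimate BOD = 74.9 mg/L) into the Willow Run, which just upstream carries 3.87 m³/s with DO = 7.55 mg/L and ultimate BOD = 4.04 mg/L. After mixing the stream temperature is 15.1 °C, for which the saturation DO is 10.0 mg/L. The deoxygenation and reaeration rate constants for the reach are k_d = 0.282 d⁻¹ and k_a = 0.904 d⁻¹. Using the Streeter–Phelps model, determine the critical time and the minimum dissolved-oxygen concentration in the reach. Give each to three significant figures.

Mixed DO = (3.87×7.55 + 0.969×0.547)/(3.87+0.969) = 29.75/4.839 = 6.148 mg/L.
Mixed L₀ = (3.87×4.04 + 0.969×74.9)/(4.839) = 88.21/4.839 = 18.23 mg/L.
Initial deficit D₀ = C_s − DO₀ = 10.0 − 6.148 = 3.852 mg/L.
t_c = (1/0.6220) ln[(0.904/0.282)(1 − 3.852×0.6220/(0.282×18.23))] = 1.608 × ln(1.711) = 0.8639 d.
D_c = (0.282/0.904) × 18.23 × e^(−0.282×0.8639) = 0.3119 × 18.23 × 0.7838 = 4.457 mg/L.
Minimum DO = 10.0 − 4.457 = 5.543 mg/L.

t_c ≈ 0.864 d; minimum DO ≈ 5.54 mg/L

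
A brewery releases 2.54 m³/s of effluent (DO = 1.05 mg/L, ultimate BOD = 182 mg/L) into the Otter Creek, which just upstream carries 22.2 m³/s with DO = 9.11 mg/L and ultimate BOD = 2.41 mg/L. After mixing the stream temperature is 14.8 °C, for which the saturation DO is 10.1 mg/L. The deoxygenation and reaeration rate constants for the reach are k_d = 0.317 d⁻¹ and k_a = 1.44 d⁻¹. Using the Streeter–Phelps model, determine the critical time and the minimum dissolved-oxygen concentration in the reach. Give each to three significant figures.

Mixed DO = (22.2×9.11 + 2.54×1.05)/(22.2+2.54) = 204.9/24.74 = 8.282 mg/L.
Mixed L₀ = (22.2×2.41 + 2.54×182)/(24.74) = 515.8/24.74 = 20.85 mg/L.
Initial deficit D₀ = C_s − DO₀ = 10.1 − 8.282 = 1.818 mg/L.
t_c = (1/1.123) ln[(1.44/0.317)(1 − 1.818×1.123/(0.317×20.85))] = 0.8905 × ln(3.140) = 1.019 d.
D_c = (0.317/1.44) × 20.85 × e^(−0.317×1.019) = 0.2201 × 20.85 × 0.7240 = 3.323 mg/L.
Minimum DO = 10.1 − 3.323 = 6.777 mg/L.

t_c ≈ 1.02 d; minimum DO ≈ 6.78 mg/L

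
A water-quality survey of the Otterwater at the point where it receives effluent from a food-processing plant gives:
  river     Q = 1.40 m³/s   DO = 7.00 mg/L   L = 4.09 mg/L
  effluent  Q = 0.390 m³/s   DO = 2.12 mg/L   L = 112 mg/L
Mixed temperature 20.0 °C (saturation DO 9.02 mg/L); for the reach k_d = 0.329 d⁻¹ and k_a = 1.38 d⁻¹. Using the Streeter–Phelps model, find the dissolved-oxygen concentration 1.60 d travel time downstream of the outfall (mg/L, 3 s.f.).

Mixed DO = (1.40×7.00 + 0.390×2.12)/(1.40+0.390) = 10.63/1.790 = 5.937 mg/L.
Mixed L₀ = (1.40×4.09 + 0.390×112)/(1.790) = 49.41/1.790 = 27.60 mg/L.
Initial deficit D₀ = C_s − DO₀ = 9.02 − 5.937 = 3.083 mg/L.
D(1.60) = [0.329×27.60/(1.38−0.329)](e^(−0.329×1.60) − e^(−1.38×1.60)) + 3.083 e^(−1.38×1.60)
= 8.640 × (0.5907 − 0.1099) + 3.083 × 0.1099 = 4.493 mg/L.
DO = 9.02 − 4.493 = 4.527 mg/L.

DO ≈ 4.53 mg/L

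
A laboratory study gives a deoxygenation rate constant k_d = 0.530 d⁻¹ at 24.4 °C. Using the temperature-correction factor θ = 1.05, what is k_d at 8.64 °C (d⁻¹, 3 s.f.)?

k_d(T₂) = k_d(T₁) · θ^(T₂−T₁) = 0.530 × 1.05^(8.64−24.4)
= 0.530 × 1.05^-15.8 = 0.530 × 0.4635 = 0.2457 d⁻¹.

k_d ≈ 0.246 d⁻¹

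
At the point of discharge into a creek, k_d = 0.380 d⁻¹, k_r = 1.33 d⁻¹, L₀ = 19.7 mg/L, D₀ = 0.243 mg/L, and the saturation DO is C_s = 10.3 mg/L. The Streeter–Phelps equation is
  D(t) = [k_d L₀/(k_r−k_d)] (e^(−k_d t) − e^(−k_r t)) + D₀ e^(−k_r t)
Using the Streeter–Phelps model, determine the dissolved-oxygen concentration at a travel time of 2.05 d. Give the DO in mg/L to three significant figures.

DO ≈ 7.18 mg/L

k_d L₀/(k_r−k_d) = 0.380×19.7/(1.33−0.380) = 7.486/0.9500 = 7.880 mg/L.
e^(−k_d t) = e^(−0.380×2.050) = 0.4589; e^(−k_r t) = e^(−1.33×2.050) = 0.06545.
D = 7.880 × (0.4589 − 0.06545) + 0.243 × 0.06545 = 3.100 + 0.01590 = 3.116 mg/L.
DO = C_s − D = 10.3 − 3.116 = 7.184 mg/L.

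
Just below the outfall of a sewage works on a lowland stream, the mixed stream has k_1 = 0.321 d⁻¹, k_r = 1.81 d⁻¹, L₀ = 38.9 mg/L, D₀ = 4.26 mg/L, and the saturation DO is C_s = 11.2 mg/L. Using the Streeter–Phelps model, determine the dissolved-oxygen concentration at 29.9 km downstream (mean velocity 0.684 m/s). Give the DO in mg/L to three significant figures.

Travel time t = x/v = 29.9 km / (0.684 m/s) = 29900 m / 0.684 m/s = 43710 s = 0.5059 d.
k_1 L₀/(k_r−k_1) = 0.321×38.9/(1.81−0.321) = 12.49/1.489 = 8.386 mg/L.
e^(−k_1 t) = e^(−0.321×0.5059) = 0.8501; e^(−k_r t) = e^(−1.81×0.5059) = 0.4002.
D = 8.386 × (0.8501 − 0.4002) + 4.26 × 0.4002 = 3.773 + 1.705 = 5.478 mg/L.
DO = C_s − D = 11.2 − 5.478 = 5.722 mg/L.

DO ≈ 5.72 mg/L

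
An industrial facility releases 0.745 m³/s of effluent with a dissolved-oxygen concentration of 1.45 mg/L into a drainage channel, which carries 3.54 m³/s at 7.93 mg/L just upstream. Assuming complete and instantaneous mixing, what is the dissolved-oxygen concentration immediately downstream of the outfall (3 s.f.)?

6.80 mg/L

Flow-weighted mixing: C = (Q_r C_r + Q_w C_w)/(Q_r + Q_w)
= (3.54×7.93 + 0.745×1.45)/(3.54 + 0.745) = 29.15/4.285 = 6.803 mg/L.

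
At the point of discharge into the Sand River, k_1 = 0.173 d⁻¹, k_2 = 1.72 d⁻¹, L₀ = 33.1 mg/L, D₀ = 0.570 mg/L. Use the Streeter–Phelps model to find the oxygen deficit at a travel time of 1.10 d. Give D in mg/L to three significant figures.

k_1 L₀/(k_2−k_1) = 0.173×33.1/(1.72−0.173) = 5.726/1.547 = 3.702 mg/L.
e^(−k_1 t) = e^(−0.173×1.100) = 0.8267; e^(−k_2 t) = e^(−1.72×1.100) = 0.1508.
D = 3.702 × (0.8267 − 0.1508) + 0.570 × 0.1508 = 2.502 + 0.08594 = 2.588 mg/L.

D ≈ 2.59 mg/L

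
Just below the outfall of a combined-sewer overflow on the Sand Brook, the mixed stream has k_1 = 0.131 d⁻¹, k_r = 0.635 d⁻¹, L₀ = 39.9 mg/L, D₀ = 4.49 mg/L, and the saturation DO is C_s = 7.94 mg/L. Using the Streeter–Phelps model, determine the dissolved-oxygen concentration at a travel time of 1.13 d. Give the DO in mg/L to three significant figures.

DO ≈ 1.87 mg/L

k_1 L₀/(k_r−k_1) = 0.131×39.9/(0.635−0.131) = 5.227/0.5040 = 10.37 mg/L.
e^(−k_1 t) = e^(−0.131×1.130) = 0.8624; e^(−k_r t) = e^(−0.635×1.130) = 0.4879.
D = 10.37 × (0.8624 − 0.4879) + 4.49 × 0.4879 = 3.883 + 2.191 = 6.074 mg/L.
DO = C_s − D = 7.94 − 6.074 = 1.866 mg/L.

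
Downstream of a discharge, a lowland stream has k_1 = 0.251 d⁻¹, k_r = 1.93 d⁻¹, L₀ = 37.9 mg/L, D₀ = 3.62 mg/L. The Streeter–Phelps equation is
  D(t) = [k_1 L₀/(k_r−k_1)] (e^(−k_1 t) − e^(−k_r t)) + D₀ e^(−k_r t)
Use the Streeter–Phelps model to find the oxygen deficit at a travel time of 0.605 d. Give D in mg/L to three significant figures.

k_1 L₀/(k_r−k_1) = 0.251×37.9/(1.93−0.251) = 9.513/1.679 = 5.666 mg/L.
e^(−k_1 t) = e^(−0.251×0.6050) = 0.8591; e^(−k_r t) = e^(−1.93×0.6050) = 0.3111.
D = 5.666 × (0.8591 − 0.3111) + 3.62 × 0.3111 = 3.105 + 1.126 = 4.231 mg/L.

D ≈ 4.23 mg/L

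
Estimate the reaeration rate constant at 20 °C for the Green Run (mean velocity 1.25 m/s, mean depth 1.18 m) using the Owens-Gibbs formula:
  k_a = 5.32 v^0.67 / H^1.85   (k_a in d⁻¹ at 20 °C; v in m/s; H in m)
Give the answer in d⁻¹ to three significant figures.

k_a = 5.32 × 1.25^0.67 / 1.18^1.85 = 5.32 × 1.161 / 1.358 = 4.548 d⁻¹.

k_a ≈ 4.55 d⁻¹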